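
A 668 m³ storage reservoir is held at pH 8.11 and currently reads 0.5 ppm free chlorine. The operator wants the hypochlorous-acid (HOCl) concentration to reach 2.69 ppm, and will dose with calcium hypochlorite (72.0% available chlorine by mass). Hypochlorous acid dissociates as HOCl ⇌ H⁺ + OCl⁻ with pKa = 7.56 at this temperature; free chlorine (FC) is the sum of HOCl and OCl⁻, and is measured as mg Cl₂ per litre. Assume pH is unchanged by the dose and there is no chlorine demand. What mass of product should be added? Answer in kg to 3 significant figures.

Volume: 668 m³ = 668,000 L.
[OCl⁻]/[HOCl] = 10^(pH − pKa) = 10^(8.11 − 7.56) = 3.548; fraction as HOCl = 1/(1 + 3.548) = 0.2199.
Free chlorine required for 2.69 ppm HOCl: 2.69 / 0.2199 = 12.23 ppm.
FC to add: 12.23 − 0.5 = 11.73 mg/L as Cl₂.
Cl₂ equivalent: 11.73 mg/L × 668,000 L = 7839 g.
Product at 72.0% available Cl: 7839 / 0.72 = 10,890 g.

10.9 kg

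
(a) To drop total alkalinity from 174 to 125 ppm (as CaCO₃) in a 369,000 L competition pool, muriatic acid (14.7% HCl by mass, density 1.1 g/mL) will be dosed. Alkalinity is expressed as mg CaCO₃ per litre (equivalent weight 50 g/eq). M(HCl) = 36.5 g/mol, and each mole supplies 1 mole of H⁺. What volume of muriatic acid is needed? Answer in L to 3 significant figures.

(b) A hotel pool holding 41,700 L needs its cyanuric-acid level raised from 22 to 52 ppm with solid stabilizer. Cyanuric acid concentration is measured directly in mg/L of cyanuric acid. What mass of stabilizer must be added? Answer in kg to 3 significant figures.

(a) 81.6 L; (b) 1.25 kg

(a) Alkalinity to neutralize: (174 − 125) = 49 mg/L as CaCO₃ × 369,000 L = 18,080 g as CaCO₃.
(a) Equivalents of H⁺ required: 18,080 ÷ 50 g/eq = 361.6 eq = 361.6 mol HCl.
(a) Mass of HCl: 361.6 × 36.5 = 13,200 g.
(a) Mass of 14.7% solution: 13,200 / 0.147 = 89,790 g.
(a) Volume: 89,790 g ÷ 1.1 g/mL = 81,630 mL.

(b) CYA to add: (52 − 22) = 30 mg/L × 41,700 L = 1251 g cyanuric acid.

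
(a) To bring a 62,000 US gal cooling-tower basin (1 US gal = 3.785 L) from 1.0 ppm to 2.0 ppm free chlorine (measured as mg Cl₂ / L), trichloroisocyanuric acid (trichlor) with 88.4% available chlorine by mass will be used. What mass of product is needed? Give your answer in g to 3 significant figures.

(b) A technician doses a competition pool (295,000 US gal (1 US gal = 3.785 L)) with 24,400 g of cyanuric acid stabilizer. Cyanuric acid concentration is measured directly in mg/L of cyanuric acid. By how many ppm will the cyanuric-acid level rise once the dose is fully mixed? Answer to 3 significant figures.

(a) Volume: 62,000 US gal × 3.785 L/gal = 234,670 L.
(a) Chlorine deficit: 2.0 − 1.0 = 1 ppm = 1 mg/L as Cl₂.
(a) Cl₂ equivalent needed: 1 mg/L × 234,670 L = 234,700 mg = 234.7 g.
(a) Product at 88.4% available chlorine: 234.7 / 0.884 = 265.5 g.

(b) Volume: 295,000 US gal × 3.785 L/gal = 1,116,575 L.
(b) Rise: 24,400 g / 1,116,575 L × 1000 = 21.85 mg/L.

(a) 265 g; (b) 21.9 ppm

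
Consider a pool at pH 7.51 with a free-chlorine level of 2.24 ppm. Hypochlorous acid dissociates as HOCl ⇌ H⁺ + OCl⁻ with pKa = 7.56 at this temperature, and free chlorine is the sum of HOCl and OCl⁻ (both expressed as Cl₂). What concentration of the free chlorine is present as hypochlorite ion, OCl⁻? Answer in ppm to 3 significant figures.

1.06 ppm

[OCl⁻]/[HOCl] = 10^(pH − pKa) = 10^(7.51 − 7.56) = 10^-0.05 = 0.8913.
Fraction as HOCl = 1 / (1 + 0.8913) = 0.5288.
OCl⁻ = (1 − 0.5288) × 2.24 ppm = 1.056 ppm.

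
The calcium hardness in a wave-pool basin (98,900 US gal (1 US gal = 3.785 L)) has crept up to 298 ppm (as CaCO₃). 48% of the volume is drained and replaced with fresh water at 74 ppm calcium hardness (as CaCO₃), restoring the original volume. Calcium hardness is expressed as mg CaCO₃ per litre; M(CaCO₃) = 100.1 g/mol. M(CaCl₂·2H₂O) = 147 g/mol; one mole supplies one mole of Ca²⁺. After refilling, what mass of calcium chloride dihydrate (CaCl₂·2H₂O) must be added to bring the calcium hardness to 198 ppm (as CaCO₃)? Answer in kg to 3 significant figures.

4.13 kg

Volume: 98,900 US gal × 3.785 L/gal = 374,336 L.
After draining 48% and refilling: 298 × 0.52 + 74 × 0.48 = 190.48 ppm.
Deficit to target: 198 − 190.48 = 7.52 mg/L.
As CaCO₃: 7.52 mg/L × 374,336 L = 2815 g; ÷ 100.1 = 28.12 mol Ca²⁺.
Mass: 28.12 × 147 = 4134 g.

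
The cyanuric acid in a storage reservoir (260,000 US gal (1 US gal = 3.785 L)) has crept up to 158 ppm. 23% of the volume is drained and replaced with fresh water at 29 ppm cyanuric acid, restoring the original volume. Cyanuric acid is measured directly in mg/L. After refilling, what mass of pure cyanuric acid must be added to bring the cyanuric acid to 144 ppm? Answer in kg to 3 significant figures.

Volume: 260,000 US gal × 3.785 L/gal = 984,100 L.
After draining 23% and refilling: 158 × 0.77 + 29 × 0.23 = 128.33 ppm.
Deficit to target: 144 − 128.33 = 15.67 mg/L.
Mass: 15.67 mg/L × 984,100 L = 15,420 g cyanuric acid.

15.4 kg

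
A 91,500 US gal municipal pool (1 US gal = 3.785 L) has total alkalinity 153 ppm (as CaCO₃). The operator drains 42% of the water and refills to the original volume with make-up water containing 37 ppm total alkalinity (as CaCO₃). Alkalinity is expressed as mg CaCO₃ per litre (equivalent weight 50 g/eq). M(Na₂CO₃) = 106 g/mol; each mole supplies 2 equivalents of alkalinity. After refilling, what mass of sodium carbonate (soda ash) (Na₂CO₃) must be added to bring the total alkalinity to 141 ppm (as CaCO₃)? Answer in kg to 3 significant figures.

Volume: 91,500 US gal × 3.785 L/gal = 346,328 L.
After draining 42% and refilling: 153 × 0.58 + 37 × 0.42 = 104.28 ppm.
Deficit to target: 141 − 104.28 = 36.72 mg/L.
As CaCO₃: 36.72 mg/L × 346,328 L = 12,720 g; ÷ 50 g/eq ÷ 2 = 127.2 mol Na₂CO₃.
Mass: 127.2 × 106 = 13,480 g.

13.5 kg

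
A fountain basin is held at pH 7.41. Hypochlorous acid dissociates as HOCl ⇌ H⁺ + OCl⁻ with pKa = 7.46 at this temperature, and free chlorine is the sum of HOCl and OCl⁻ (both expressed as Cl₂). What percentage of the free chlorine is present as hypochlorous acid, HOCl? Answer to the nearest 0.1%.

52.9%

[OCl⁻]/[HOCl] = 10^(pH − pKa) = 10^(7.41 − 7.46) = 10^-0.05 = 0.8913.
Fraction as HOCl = 1 / (1 + 0.8913) = 0.5288.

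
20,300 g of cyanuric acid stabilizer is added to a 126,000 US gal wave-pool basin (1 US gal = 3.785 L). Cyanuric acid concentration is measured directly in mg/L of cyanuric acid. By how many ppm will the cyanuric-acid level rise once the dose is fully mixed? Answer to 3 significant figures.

Volume: 126,000 US gal × 3.785 L/gal = 476,910 L.
Rise: 20,300 g / 476,910 L × 1000 = 42.57 mg/L.

42.6 ppm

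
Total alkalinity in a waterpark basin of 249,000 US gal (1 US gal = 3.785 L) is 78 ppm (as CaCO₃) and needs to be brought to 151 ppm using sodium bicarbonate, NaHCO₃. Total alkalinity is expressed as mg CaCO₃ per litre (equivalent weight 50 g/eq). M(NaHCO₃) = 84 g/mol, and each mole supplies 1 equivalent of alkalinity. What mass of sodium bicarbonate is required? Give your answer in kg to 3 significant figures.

116 kg

Volume: 249,000 US gal × 3.785 L/gal = 942,465 L.
Alkalinity to add: (151 − 78) = 73 mg/L as CaCO₃ × 942,465 L = 68,800 g as CaCO₃.
Equivalents: 68,800 g ÷ 50 g/eq = 1376 eq.
NaHCO₃ supplies 1 eq per mole → 1376 mol.
Mass: 1376 mol × 84 g/mol = 115,600 g.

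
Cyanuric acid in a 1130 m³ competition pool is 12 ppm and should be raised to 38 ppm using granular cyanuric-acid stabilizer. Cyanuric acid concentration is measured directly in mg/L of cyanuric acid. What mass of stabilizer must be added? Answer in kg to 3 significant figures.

Volume: 1130 m³ = 1,130,000 L.
CYA to add: (38 − 12) = 26 mg/L × 1,130,000 L = 29,380 g cyanuric acid.

29.4 kg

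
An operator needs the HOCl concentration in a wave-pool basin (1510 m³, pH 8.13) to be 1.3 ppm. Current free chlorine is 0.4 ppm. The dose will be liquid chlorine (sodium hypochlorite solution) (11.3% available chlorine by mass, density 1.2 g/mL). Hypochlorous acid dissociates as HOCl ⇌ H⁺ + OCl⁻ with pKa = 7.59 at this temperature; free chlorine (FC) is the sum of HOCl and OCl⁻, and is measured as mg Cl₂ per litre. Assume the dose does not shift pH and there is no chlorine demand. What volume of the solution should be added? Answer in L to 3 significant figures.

Volume: 1510 m³ = 1,510,000 L.
[OCl⁻]/[HOCl] = 10^(pH − pKa) = 10^(8.13 − 7.59) = 3.467; fraction as HOCl = 1/(1 + 3.467) = 0.2238.
Free chlorine required for 1.3 ppm HOCl: 1.3 / 0.2238 = 5.808 ppm.
FC to add: 5.808 − 0.4 = 5.408 mg/L as Cl₂.
Cl₂ equivalent: 5.408 mg/L × 1,510,000 L = 8165 g.
Product at 11.3% available Cl: 8165 / 0.113 = 72,260 g.
Volume: 72,260 g ÷ 1.2 g/mL = 60,220 mL.

60.2 L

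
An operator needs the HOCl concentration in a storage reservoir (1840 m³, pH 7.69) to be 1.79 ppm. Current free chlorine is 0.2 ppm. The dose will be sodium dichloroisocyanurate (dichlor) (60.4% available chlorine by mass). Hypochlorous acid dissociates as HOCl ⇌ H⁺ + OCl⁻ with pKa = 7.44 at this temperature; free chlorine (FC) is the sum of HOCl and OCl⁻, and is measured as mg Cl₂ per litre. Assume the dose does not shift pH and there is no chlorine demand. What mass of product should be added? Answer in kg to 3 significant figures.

Volume: 1840 m³ = 1,840,000 L.
[OCl⁻]/[HOCl] = 10^(pH − pKa) = 10^(7.69 − 7.44) = 1.778; fraction as HOCl = 1/(1 + 1.778) = 0.3599.
Free chlorine required for 1.79 ppm HOCl: 1.79 / 0.3599 = 4.973 ppm.
FC to add: 4.973 − 0.2 = 4.773 mg/L as Cl₂.
Cl₂ equivalent: 4.773 mg/L × 1,840,000 L = 8783 g.
Product at 60.4% available Cl: 8783 / 0.604 = 14,540 g.

14.5 kg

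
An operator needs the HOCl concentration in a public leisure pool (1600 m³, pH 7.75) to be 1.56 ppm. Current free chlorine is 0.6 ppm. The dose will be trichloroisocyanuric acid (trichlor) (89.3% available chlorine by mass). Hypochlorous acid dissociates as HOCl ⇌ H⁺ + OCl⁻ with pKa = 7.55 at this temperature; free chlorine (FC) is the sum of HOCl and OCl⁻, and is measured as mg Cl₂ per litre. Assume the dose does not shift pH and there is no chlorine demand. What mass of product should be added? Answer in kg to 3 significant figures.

6.15 kg

Volume: 1600 m³ = 1,600,000 L.
[OCl⁻]/[HOCl] = 10^(pH − pKa) = 10^(7.75 − 7.55) = 1.585; fraction as HOCl = 1/(1 + 1.585) = 0.3869.
Free chlorine required for 1.56 ppm HOCl: 1.56 / 0.3869 = 4.032 ppm.
FC to add: 4.032 − 0.6 = 3.432 mg/L as Cl₂.
Cl₂ equivalent: 3.432 mg/L × 1,600,000 L = 5492 g.
Product at 89.3% available Cl: 5492 / 0.893 = 6150 g.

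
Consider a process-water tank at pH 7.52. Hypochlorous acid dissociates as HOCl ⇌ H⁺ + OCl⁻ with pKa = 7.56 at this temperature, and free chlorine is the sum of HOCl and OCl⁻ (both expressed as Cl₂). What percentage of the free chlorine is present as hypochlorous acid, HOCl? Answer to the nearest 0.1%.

52.3%

[OCl⁻]/[HOCl] = 10^(pH − pKa) = 10^(7.52 − 7.56) = 10^-0.04 = 0.912.
Fraction as HOCl = 1 / (1 + 0.912) = 0.523.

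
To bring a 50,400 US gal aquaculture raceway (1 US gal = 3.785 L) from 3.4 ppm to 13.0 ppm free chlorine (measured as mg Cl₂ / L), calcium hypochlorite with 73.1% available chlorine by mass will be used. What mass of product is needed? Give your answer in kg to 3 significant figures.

2.51 kg

Volume: 50,400 US gal × 3.785 L/gal = 190,764 L.
Chlorine deficit: 13.0 − 3.4 = 9.6 ppm = 9.6 mg/L as Cl₂.
Cl₂ equivalent needed: 9.6 mg/L × 190,764 L = 1,831,000 mg = 1831 g.
Product at 73.1% available chlorine: 1831 / 0.731 = 2505 g.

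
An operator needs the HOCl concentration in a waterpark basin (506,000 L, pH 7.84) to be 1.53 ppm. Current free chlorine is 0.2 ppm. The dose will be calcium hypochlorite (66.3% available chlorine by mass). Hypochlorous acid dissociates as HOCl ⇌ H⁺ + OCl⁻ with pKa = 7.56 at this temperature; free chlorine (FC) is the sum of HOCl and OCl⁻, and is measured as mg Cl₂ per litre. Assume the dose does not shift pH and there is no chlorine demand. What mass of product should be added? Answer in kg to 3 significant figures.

[OCl⁻]/[HOCl] = 10^(pH − pKa) = 10^(7.84 − 7.56) = 1.905; fraction as HOCl = 1/(1 + 1.905) = 0.3442.
Free chlorine required for 1.53 ppm HOCl: 1.53 / 0.3442 = 4.445 ppm.
FC to add: 4.445 − 0.2 = 4.245 mg/L as Cl₂.
Cl₂ equivalent: 4.245 mg/L × 506,000 L = 2148 g.
Product at 66.3% available Cl: 2148 / 0.663 = 3240 g.

3.24 kg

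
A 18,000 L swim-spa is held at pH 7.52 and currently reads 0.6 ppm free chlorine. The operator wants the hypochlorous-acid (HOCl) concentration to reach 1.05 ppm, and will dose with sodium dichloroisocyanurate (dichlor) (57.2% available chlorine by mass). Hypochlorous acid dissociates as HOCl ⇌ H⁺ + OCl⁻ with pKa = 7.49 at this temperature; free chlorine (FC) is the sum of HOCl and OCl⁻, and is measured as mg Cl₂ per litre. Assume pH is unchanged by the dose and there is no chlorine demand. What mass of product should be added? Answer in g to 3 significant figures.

49.6 g

[OCl⁻]/[HOCl] = 10^(pH − pKa) = 10^(7.52 − 7.49) = 1.072; fraction as HOCl = 1/(1 + 1.072) = 0.4827.
Free chlorine required for 1.05 ppm HOCl: 1.05 / 0.4827 = 2.175 ppm.
FC to add: 2.175 − 0.6 = 1.575 mg/L as Cl₂.
Cl₂ equivalent: 1.575 mg/L × 18,000 L = 28.35 g.
Product at 57.2% available Cl: 28.35 / 0.572 = 49.57 g.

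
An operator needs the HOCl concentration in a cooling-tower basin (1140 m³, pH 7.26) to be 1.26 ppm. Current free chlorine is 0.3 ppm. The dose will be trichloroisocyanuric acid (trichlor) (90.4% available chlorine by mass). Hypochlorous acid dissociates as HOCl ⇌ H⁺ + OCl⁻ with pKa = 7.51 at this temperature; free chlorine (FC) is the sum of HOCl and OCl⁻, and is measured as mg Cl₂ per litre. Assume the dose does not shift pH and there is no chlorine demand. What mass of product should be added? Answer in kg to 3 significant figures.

Volume: 1140 m³ = 1,140,000 L.
[OCl⁻]/[HOCl] = 10^(pH − pKa) = 10^(7.26 − 7.51) = 0.5623; fraction as HOCl = 1/(1 + 0.5623) = 0.6401.
Free chlorine required for 1.26 ppm HOCl: 1.26 / 0.6401 = 1.969 ppm.
FC to add: 1.969 − 0.3 = 1.669 mg/L as Cl₂.
Cl₂ equivalent: 1.669 mg/L × 1,140,000 L = 1902 g.
Product at 90.4% available Cl: 1902 / 0.904 = 2104 g.

2.10 kg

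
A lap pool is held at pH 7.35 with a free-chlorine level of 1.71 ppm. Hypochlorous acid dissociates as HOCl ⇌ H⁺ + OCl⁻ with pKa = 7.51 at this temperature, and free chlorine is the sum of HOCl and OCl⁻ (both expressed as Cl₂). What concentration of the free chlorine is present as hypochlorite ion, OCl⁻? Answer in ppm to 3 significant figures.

0.699 ppm

[OCl⁻]/[HOCl] = 10^(pH − pKa) = 10^(7.35 − 7.51) = 10^-0.16 = 0.6918.
Fraction as HOCl = 1 / (1 + 0.6918) = 0.5911.
OCl⁻ = (1 − 0.5911) × 1.71 ppm = 0.6993 ppm.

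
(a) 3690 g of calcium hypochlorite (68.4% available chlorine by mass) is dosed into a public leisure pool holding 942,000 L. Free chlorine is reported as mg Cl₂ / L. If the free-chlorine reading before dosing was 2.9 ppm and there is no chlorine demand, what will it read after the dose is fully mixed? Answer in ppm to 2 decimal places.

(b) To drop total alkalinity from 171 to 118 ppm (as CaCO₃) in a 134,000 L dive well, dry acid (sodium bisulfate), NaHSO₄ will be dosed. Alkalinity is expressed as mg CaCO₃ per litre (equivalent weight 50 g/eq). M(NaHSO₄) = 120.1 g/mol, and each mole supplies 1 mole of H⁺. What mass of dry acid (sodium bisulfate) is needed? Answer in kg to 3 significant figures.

(a) Available chlorine delivered: 3690 g × 0.684 = 2524 g as Cl₂.
(a) Concentration rise: 2524 g / 942,000 L = 2.679 mg/L = 2.68 ppm.
(a) Final FC: 2.9 + 2.68 = 5.58 ppm.

(b) Alkalinity to neutralize: (171 − 118) = 53 mg/L as CaCO₃ × 134,000 L = 7102 g as CaCO₃.
(b) Equivalents of H⁺ required: 7102 ÷ 50 g/eq = 142 eq = 142 mol NaHSO₄.
(b) Mass of NaHSO₄: 142 × 120.1 = 17,060 g.

(a) 5.58 ppm; (b) 17.1 kg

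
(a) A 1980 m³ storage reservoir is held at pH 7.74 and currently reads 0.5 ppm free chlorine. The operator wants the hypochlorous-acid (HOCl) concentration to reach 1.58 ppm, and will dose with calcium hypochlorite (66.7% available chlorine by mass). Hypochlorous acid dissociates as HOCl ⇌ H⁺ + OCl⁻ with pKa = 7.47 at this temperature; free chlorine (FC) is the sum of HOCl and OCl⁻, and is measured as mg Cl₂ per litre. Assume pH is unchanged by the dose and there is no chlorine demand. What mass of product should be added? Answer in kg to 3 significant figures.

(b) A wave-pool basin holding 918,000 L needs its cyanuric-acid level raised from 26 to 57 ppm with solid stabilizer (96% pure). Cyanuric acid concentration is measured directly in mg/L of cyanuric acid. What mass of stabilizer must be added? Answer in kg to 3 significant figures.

(a) 11.9 kg; (b) 29.6 kg

(a) Volume: 1980 m³ = 1,980,000 L.
(a) [OCl⁻]/[HOCl] = 10^(pH − pKa) = 10^(7.74 − 7.47) = 1.862; fraction as HOCl = 1/(1 + 1.862) = 0.3494.
(a) Free chlorine required for 1.58 ppm HOCl: 1.58 / 0.3494 = 4.522 ppm.
(a) FC to add: 4.522 − 0.5 = 4.022 mg/L as Cl₂.
(a) Cl₂ equivalent: 4.022 mg/L × 1,980,000 L = 7964 g.
(a) Product at 66.7% available Cl: 7964 / 0.667 = 11,940 g.

(b) CYA to add: (57 − 26) = 31 mg/L × 918,000 L = 28,460 g cyanuric acid.
(b) At 96% purity: 28,460 / 0.96 = 29,640 g product.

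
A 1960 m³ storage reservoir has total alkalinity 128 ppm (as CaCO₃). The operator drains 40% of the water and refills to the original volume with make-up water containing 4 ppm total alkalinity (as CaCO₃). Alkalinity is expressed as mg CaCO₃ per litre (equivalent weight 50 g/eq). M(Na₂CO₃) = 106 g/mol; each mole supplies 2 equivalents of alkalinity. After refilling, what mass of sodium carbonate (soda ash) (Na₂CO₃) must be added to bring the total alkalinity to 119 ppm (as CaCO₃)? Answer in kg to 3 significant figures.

Volume: 1960 m³ = 1,960,000 L.
After draining 40% and refilling: 128 × 0.60 + 4 × 0.40 = 78.4 ppm.
Deficit to target: 119 − 78.4 = 40.6 mg/L.
As CaCO₃: 40.6 mg/L × 1,960,000 L = 79,580 g; ÷ 50 g/eq ÷ 2 = 795.8 mol Na₂CO₃.
Mass: 795.8 × 106 = 84,350 g.

84.4 kg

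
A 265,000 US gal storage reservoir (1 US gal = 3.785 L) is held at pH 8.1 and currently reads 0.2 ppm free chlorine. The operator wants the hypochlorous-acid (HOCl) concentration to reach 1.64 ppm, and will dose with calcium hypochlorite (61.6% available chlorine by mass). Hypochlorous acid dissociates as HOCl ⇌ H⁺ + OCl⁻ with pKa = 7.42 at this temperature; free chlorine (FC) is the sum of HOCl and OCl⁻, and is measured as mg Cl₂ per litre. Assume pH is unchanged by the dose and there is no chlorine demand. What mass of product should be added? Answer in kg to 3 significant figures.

Volume: 265,000 US gal × 3.785 L/gal = 1,003,025 L.
[OCl⁻]/[HOCl] = 10^(pH − pKa) = 10^(8.1 − 7.42) = 4.786; fraction as HOCl = 1/(1 + 4.786) = 0.1728.
Free chlorine required for 1.64 ppm HOCl: 1.64 / 0.1728 = 9.49 ppm.
FC to add: 9.49 − 0.2 = 9.29 mg/L as Cl₂.
Cl₂ equivalent: 9.29 mg/L × 1,003,025 L = 9318 g.
Product at 61.6% available Cl: 9318 / 0.616 = 15,130 g.

15.1 kg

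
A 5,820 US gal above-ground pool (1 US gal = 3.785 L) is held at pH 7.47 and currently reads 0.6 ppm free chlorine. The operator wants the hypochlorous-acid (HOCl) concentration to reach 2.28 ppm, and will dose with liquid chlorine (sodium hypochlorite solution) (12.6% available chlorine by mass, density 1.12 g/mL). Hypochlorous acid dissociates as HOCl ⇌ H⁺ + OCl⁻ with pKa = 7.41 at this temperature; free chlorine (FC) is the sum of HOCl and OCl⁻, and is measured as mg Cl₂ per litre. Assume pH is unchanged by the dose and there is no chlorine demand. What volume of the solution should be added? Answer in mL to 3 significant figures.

671 mL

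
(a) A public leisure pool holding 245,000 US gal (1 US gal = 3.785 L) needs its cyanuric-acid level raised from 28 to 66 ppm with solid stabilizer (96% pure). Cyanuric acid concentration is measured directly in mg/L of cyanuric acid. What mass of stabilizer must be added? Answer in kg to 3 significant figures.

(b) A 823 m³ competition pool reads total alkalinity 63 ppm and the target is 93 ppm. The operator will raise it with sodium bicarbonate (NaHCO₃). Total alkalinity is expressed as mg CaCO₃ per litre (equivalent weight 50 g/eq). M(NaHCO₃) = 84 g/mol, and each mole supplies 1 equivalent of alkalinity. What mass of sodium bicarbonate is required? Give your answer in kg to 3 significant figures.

(a) Volume: 245,000 US gal × 3.785 L/gal = 927,325 L.
(a) CYA to add: (66 − 28) = 38 mg/L × 927,325 L = 35,240 g cyanuric acid.
(a) At 96% purity: 35,240 / 0.96 = 36,710 g product.

(b) Volume: 823 m³ = 823,000 L.
(b) Alkalinity to add: (93 − 63) = 30 mg/L as CaCO₃ × 823,000 L = 24,690 g as CaCO₃.
(b) Equivalents: 24,690 g ÷ 50 g/eq = 493.8 eq.
(b) NaHCO₃ supplies 1 eq per mole → 493.8 mol.
(b) Mass: 493.8 mol × 84 g/mol = 41,480 g.

(a) 36.7 kg; (b) 41.5 kg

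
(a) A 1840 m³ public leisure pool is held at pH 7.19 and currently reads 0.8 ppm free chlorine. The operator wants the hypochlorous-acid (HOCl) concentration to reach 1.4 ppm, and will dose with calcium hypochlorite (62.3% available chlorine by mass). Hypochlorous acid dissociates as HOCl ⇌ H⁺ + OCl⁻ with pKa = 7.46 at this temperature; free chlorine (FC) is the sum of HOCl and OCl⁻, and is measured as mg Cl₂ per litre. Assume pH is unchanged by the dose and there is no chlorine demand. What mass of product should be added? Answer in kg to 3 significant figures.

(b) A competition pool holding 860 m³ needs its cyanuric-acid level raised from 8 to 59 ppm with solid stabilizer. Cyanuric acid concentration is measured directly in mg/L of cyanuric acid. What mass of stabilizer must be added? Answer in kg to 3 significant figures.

(a) Volume: 1840 m³ = 1,840,000 L.
(a) [OCl⁻]/[HOCl] = 10^(pH − pKa) = 10^(7.19 − 7.46) = 0.537; fraction as HOCl = 1/(1 + 0.537) = 0.6506.
(a) Free chlorine required for 1.4 ppm HOCl: 1.4 / 0.6506 = 2.152 ppm.
(a) FC to add: 2.152 − 0.8 = 1.352 mg/L as Cl₂.
(a) Cl₂ equivalent: 1.352 mg/L × 1,840,000 L = 2487 g.
(a) Product at 62.3% available Cl: 2487 / 0.623 = 3993 g.

(b) Volume: 860 m³ = 860,000 L.
(b) CYA to add: (59 − 8) = 51 mg/L × 860,000 L = 43,860 g cyanuric acid.

(a) 3.99 kg; (b) 43.9 kg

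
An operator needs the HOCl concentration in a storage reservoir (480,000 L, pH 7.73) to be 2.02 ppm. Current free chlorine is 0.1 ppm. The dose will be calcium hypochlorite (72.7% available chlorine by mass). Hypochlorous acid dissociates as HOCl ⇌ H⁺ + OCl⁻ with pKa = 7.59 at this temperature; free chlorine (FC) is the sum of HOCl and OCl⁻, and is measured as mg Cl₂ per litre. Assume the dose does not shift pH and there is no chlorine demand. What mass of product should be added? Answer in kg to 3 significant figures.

3.11 kg

[OCl⁻]/[HOCl] = 10^(pH − pKa) = 10^(7.73 − 7.59) = 1.38; fraction as HOCl = 1/(1 + 1.38) = 0.4201.
Free chlorine required for 2.02 ppm HOCl: 2.02 / 0.4201 = 4.808 ppm.
FC to add: 4.808 − 0.1 = 4.708 mg/L as Cl₂.
Cl₂ equivalent: 4.708 mg/L × 480,000 L = 2260 g.
Product at 72.7% available Cl: 2260 / 0.727 = 3109 g.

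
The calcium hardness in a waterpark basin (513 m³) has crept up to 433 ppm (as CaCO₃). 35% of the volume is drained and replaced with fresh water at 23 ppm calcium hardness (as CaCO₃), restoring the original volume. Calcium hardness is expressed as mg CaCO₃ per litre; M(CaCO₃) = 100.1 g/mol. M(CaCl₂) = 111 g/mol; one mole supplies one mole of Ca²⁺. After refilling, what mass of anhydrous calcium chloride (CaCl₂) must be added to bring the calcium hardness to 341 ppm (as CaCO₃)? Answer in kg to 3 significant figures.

29.3 kg

Volume: 513 m³ = 513,000 L.
After draining 35% and refilling: 433 × 0.65 + 23 × 0.35 = 289.5 ppm.
Deficit to target: 341 − 289.5 = 51.5 mg/L.
As CaCO₃: 51.5 mg/L × 513,000 L = 26,420 g; ÷ 100.1 = 263.9 mol Ca²⁺.
Mass: 263.9 × 111 = 29,300 g.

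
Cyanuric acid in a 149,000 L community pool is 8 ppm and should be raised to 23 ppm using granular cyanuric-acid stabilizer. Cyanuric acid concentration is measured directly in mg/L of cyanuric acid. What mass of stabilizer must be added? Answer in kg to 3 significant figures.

CYA to add: (23 − 8) = 15 mg/L × 149,000 L = 2235 g cyanuric acid.

2.23 kg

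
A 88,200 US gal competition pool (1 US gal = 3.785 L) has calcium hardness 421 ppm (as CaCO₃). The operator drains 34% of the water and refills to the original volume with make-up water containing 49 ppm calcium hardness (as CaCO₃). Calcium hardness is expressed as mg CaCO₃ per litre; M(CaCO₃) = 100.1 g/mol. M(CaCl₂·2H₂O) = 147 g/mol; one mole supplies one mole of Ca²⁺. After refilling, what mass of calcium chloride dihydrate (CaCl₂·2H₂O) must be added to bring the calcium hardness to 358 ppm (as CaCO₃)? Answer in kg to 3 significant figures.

Volume: 88,200 US gal × 3.785 L/gal = 333,837 L.
After draining 34% and refilling: 421 × 0.66 + 49 × 0.34 = 294.52 ppm.
Deficit to target: 358 − 294.52 = 63.48 mg/L.
As CaCO₃: 63.48 mg/L × 333,837 L = 21,190 g; ÷ 100.1 = 211.7 mol Ca²⁺.
Mass: 211.7 × 147 = 31,120 g.

31.1 kg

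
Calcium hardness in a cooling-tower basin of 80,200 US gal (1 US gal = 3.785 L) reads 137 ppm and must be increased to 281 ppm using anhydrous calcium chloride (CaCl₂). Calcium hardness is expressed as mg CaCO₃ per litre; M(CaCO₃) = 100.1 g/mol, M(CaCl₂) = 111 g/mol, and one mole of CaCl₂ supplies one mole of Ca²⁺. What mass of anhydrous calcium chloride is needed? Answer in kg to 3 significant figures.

48.5 kg

Volume: 80,200 US gal × 3.785 L/gal = 303,557 L.
Hardness to add: (281 − 137) = 144 mg/L as CaCO₃ × 303,557 L = 43,710 g as CaCO₃.
Moles of Ca²⁺ (1 mol Ca²⁺ ≡ 1 mol CaCO₃): 43,710 / 100.1 g/mol = 436.7 mol.
Mass of CaCl₂: 436.7 × 111 = 48,470 g.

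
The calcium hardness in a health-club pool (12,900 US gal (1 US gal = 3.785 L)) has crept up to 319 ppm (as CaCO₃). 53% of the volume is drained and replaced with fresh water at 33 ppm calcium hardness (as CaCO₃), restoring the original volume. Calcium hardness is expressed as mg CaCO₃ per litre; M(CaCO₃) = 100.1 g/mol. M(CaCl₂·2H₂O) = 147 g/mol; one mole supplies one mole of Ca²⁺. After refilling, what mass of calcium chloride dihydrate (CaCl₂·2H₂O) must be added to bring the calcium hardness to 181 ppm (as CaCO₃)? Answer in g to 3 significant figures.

974 g

Volume: 12,900 US gal × 3.785 L/gal = 48,826 L.
After draining 53% and refilling: 319 × 0.47 + 33 × 0.53 = 167.42 ppm.
Deficit to target: 181 − 167.42 = 13.58 mg/L.
As CaCO₃: 13.58 mg/L × 48,826 L = 663.1 g; ÷ 100.1 = 6.624 mol Ca²⁺.
Mass: 6.624 × 147 = 973.7 g.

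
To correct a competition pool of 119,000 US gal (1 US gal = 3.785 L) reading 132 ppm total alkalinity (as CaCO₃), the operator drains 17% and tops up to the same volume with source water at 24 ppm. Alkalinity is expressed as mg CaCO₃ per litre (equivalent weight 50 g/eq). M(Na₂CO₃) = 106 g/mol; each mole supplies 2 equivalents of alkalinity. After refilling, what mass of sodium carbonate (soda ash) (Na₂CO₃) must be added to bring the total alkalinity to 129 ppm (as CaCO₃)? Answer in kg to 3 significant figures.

7.33 kg

Volume: 119,000 US gal × 3.785 L/gal = 450,415 L.
After draining 17% and refilling: 132 × 0.83 + 24 × 0.17 = 113.64 ppm.
Deficit to target: 129 − 113.64 = 15.36 mg/L.
As CaCO₃: 15.36 mg/L × 450,415 L = 6918 g; ÷ 50 g/eq ÷ 2 = 69.18 mol Na₂CO₃.
Mass: 69.18 × 106 = 7333 g.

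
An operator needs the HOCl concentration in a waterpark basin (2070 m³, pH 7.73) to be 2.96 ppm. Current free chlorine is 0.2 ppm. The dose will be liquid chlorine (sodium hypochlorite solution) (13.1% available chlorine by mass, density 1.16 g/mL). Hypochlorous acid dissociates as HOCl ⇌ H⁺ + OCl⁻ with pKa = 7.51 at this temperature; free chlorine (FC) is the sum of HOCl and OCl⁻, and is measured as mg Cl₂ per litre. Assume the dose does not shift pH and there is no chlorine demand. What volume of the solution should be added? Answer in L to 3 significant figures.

105 L

Volume: 2070 m³ = 2,070,000 L.
[OCl⁻]/[HOCl] = 10^(pH − pKa) = 10^(7.73 − 7.51) = 1.66; fraction as HOCl = 1/(1 + 1.66) = 0.376.
Free chlorine required for 2.96 ppm HOCl: 2.96 / 0.376 = 7.872 ppm.
FC to add: 7.872 − 0.2 = 7.672 mg/L as Cl₂.
Cl₂ equivalent: 7.672 mg/L × 2,070,000 L = 15,880 g.
Product at 13.1% available Cl: 15,880 / 0.131 = 121,200 g.
Volume: 121,200 g ÷ 1.16 g/mL = 104,500 mL.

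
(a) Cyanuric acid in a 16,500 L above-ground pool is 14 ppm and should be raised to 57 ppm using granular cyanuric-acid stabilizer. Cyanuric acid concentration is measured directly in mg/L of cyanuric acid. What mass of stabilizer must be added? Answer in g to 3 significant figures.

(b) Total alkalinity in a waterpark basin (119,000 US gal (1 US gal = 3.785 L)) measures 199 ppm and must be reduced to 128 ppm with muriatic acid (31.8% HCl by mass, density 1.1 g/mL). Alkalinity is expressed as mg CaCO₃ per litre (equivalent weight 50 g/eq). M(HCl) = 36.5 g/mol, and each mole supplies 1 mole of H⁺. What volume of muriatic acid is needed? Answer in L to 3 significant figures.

(a) CYA to add: (57 − 14) = 43 mg/L × 16,500 L = 709.5 g cyanuric acid.

(b) Volume: 119,000 US gal × 3.785 L/gal = 450,415 L.
(b) Alkalinity to neutralize: (199 − 128) = 71 mg/L as CaCO₃ × 450,415 L = 31,980 g as CaCO₃.
(b) Equivalents of H⁺ required: 31,980 ÷ 50 g/eq = 639.6 eq = 639.6 mol HCl.
(b) Mass of HCl: 639.6 × 36.5 = 23,350 g.
(b) Mass of 31.8% solution: 23,350 / 0.318 = 73,410 g.
(b) Volume: 73,410 g ÷ 1.1 g/mL = 66,740 mL.

(a) 710 g; (b) 66.7 L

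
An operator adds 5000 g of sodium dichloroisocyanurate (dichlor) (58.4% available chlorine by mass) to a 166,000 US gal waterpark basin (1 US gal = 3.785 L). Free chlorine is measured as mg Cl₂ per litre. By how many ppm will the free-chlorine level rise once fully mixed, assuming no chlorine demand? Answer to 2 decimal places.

4.65 ppm

Volume: 166,000 US gal × 3.785 L/gal = 628,310 L.
Available chlorine delivered: 5000 g × 0.584 = 2920 g as Cl₂.
Concentration rise: 2920 g / 628,310 L = 4.647 mg/L = 4.65 ppm.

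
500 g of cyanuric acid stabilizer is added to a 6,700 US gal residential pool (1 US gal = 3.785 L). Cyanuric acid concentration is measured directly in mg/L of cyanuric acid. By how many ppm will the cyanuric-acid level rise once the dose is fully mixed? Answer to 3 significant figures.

Volume: 6,700 US gal × 3.785 L/gal = 25,360 L.
Rise: 500 g / 25,360 L × 1000 = 19.72 mg/L.

19.7 ppm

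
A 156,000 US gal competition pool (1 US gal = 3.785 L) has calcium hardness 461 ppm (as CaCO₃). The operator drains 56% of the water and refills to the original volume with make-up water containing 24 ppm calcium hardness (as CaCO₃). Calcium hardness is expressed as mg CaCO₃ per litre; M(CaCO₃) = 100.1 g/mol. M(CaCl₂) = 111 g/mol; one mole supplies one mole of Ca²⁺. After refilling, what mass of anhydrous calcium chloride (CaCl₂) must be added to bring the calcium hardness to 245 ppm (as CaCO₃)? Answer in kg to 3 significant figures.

Volume: 156,000 US gal × 3.785 L/gal = 590,460 L.
After draining 56% and refilling: 461 × 0.44 + 24 × 0.56 = 216.28 ppm.
Deficit to target: 245 − 216.28 = 28.72 mg/L.
As CaCO₃: 28.72 mg/L × 590,460 L = 16,960 g; ÷ 100.1 = 169.4 mol Ca²⁺.
Mass: 169.4 × 111 = 18,800 g.

18.8 kg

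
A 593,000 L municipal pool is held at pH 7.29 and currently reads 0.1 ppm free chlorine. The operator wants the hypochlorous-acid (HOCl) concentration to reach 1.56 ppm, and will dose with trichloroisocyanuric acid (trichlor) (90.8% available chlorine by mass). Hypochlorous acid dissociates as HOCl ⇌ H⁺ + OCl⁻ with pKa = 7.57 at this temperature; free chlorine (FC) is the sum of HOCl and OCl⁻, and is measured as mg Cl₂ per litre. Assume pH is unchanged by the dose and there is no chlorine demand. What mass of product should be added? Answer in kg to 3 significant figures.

1.49 kg

[OCl⁻]/[HOCl] = 10^(pH − pKa) = 10^(7.29 − 7.57) = 0.5248; fraction as HOCl = 1/(1 + 0.5248) = 0.6558.
Free chlorine required for 1.56 ppm HOCl: 1.56 / 0.6558 = 2.379 ppm.
FC to add: 2.379 − 0.1 = 2.279 mg/L as Cl₂.
Cl₂ equivalent: 2.279 mg/L × 593,000 L = 1351 g.
Product at 90.8% available Cl: 1351 / 0.908 = 1488 g.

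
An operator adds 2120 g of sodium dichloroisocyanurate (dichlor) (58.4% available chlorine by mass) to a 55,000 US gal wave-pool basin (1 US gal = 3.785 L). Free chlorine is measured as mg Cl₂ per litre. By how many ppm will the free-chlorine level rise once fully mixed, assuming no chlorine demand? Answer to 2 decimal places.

Volume: 55,000 US gal × 3.785 L/gal = 208,175 L.
Available chlorine delivered: 2120 g × 0.584 = 1238 g as Cl₂.
Concentration rise: 1238 g / 208,175 L = 5.947 mg/L = 5.95 ppm.

5.95 ppm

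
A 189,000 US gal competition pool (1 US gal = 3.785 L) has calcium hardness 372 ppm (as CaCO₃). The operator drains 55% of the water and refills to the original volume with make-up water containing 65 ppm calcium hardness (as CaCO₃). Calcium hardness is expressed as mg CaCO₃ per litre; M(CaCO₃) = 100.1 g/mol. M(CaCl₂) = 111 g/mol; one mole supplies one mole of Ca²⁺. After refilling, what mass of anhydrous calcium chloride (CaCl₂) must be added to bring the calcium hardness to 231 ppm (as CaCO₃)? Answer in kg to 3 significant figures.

Volume: 189,000 US gal × 3.785 L/gal = 715,365 L.
After draining 55% and refilling: 372 × 0.45 + 65 × 0.55 = 203.15 ppm.
Deficit to target: 231 − 203.15 = 27.85 mg/L.
As CaCO₃: 27.85 mg/L × 715,365 L = 19,920 g; ÷ 100.1 = 199 mol Ca²⁺.
Mass: 199 × 111 = 22,090 g.

22.1 kg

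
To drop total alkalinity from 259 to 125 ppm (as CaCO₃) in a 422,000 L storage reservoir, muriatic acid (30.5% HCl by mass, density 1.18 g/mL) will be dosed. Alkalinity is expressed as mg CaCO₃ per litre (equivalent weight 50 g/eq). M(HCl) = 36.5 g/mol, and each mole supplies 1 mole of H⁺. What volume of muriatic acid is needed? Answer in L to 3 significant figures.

115 L

Alkalinity to neutralize: (259 − 125) = 134 mg/L as CaCO₃ × 422,000 L = 56,550 g as CaCO₃.
Equivalents of H⁺ required: 56,550 ÷ 50 g/eq = 1131 eq = 1131 mol HCl.
Mass of HCl: 1131 × 36.5 = 41,280 g.
Mass of 30.5% solution: 41,280 / 0.305 = 135,300 g.
Volume: 135,300 g ÷ 1.18 g/mL = 114,700 mL.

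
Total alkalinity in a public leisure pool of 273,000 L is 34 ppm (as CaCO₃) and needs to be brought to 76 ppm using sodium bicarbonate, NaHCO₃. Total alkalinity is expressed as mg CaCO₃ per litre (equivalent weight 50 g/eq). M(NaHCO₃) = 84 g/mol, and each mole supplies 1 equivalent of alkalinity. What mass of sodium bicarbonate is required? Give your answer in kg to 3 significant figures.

19.3 kg

Alkalinity to add: (76 − 34) = 42 mg/L as CaCO₃ × 273,000 L = 11,470 g as CaCO₃.
Equivalents: 11,470 g ÷ 50 g/eq = 229.3 eq.
NaHCO₃ supplies 1 eq per mole → 229.3 mol.
Mass: 229.3 mol × 84 g/mol = 19,260 g.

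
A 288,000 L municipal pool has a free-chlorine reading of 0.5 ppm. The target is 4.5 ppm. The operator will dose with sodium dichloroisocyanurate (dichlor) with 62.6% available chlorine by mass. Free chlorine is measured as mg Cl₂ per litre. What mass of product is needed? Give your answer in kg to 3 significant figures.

Chlorine deficit: 4.5 − 0.5 = 4 ppm = 4 mg/L as Cl₂.
Cl₂ equivalent needed: 4 mg/L × 288,000 L = 1,152,000 mg = 1152 g.
Product at 62.6% available chlorine: 1152 / 0.626 = 1840 g.

1.84 kg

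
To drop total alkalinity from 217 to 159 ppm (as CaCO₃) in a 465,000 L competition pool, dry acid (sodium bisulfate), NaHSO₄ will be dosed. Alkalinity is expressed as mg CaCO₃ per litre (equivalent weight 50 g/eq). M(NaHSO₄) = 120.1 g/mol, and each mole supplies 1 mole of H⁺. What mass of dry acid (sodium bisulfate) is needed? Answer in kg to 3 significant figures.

Alkalinity to neutralize: (217 − 159) = 58 mg/L as CaCO₃ × 465,000 L = 26,970 g as CaCO₃.
Equivalents of H⁺ required: 26,970 ÷ 50 g/eq = 539.4 eq = 539.4 mol NaHSO₄.
Mass of NaHSO₄: 539.4 × 120.1 = 64,780 g.

64.8 kg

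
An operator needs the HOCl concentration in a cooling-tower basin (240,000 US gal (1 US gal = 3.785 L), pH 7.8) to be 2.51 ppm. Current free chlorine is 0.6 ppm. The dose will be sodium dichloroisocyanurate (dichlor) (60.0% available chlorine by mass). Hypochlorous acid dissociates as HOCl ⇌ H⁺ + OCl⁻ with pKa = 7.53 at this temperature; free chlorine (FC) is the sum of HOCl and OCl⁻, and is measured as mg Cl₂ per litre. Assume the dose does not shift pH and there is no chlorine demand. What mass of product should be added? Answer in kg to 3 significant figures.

9.97 kg

Volume: 240,000 US gal × 3.785 L/gal = 908,400 L.
[OCl⁻]/[HOCl] = 10^(pH − pKa) = 10^(7.8 − 7.53) = 1.862; fraction as HOCl = 1/(1 + 1.862) = 0.3494.
Free chlorine required for 2.51 ppm HOCl: 2.51 / 0.3494 = 7.184 ppm.
FC to add: 7.184 − 0.6 = 6.584 mg/L as Cl₂.
Cl₂ equivalent: 6.584 mg/L × 908,400 L = 5981 g.
Product at 60.0% available Cl: 5981 / 0.6 = 9968 g.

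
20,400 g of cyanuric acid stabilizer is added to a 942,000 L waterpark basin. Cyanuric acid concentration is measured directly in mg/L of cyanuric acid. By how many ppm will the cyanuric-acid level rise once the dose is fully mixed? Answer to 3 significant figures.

21.7 ppm

Rise: 20,400 g / 942,000 L × 1000 = 21.66 mg/L.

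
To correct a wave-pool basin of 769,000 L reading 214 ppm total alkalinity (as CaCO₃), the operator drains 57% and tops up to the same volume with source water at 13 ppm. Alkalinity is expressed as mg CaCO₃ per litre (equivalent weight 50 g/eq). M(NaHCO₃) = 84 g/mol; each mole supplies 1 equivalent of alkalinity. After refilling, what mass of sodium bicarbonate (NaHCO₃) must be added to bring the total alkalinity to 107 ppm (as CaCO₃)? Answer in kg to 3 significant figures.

After draining 57% and refilling: 214 × 0.43 + 13 × 0.57 = 99.43 ppm.
Deficit to target: 107 − 99.43 = 7.57 mg/L.
As CaCO₃: 7.57 mg/L × 769,000 L = 5821 g; ÷ 50 g/eq ÷ 1 = 116.4 mol NaHCO₃.
Mass: 116.4 × 84 = 9780 g.

9.78 kg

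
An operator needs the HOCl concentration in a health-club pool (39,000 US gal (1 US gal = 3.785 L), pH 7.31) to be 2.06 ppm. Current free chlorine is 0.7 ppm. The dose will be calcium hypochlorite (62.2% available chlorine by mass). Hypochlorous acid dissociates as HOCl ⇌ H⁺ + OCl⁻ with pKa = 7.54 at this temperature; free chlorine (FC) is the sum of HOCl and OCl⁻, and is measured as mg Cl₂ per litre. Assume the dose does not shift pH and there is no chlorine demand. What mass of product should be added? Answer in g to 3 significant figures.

611 g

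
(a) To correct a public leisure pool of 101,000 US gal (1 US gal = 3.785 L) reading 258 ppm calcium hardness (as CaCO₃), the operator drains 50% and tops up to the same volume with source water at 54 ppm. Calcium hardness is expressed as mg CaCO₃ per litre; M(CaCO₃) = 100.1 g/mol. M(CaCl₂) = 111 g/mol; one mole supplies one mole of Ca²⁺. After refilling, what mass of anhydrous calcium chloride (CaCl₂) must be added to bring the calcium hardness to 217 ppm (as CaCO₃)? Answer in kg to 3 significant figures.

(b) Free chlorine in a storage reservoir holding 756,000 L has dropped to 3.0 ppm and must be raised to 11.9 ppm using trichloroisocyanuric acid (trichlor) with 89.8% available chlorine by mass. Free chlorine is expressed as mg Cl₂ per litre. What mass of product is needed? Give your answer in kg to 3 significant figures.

(a) 25.9 kg; (b) 7.49 kg

(a) Volume: 101,000 US gal × 3.785 L/gal = 382,285 L.
(a) After draining 50% and refilling: 258 × 0.50 + 54 × 0.50 = 156 ppm.
(a) Deficit to target: 217 − 156 = 61 mg/L.
(a) As CaCO₃: 61 mg/L × 382,285 L = 23,320 g; ÷ 100.1 = 233 mol Ca²⁺.
(a) Mass: 233 × 111 = 25,860 g.

(b) Chlorine deficit: 11.9 − 3.0 = 8.9 ppm = 8.9 mg/L as Cl₂.
(b) Cl₂ equivalent needed: 8.9 mg/L × 756,000 L = 6,728,000 mg = 6728 g.
(b) Product at 89.8% available chlorine: 6728 / 0.898 = 7493 g.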